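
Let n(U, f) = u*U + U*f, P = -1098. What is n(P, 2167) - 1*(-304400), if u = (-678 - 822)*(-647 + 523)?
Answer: -206302966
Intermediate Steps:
u = 186000 (u = -1500*(-124) = 186000)
n(U, f) = 186000*U + U*f
n(P, 2167) - 1*(-304400) = -1098*(186000 + 2167) - 1*(-304400) = -1098*188167 + 304400 = -206607366 + 304400 = -206302966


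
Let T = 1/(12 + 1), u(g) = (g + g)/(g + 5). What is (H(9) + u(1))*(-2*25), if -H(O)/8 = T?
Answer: 550/39 ≈ 14.103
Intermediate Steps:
u(g) = 2*g/(5 + g) (u(g) = (2*g)/(5 + g) = 2*g/(5 + g))
T = 1/13 ≈ 0.076923
H(O) = -8/13 (H(O) = -8*1/13 = -8/13)
(H(9) + u(1))*(-2*25) = (-8/13 + 2*1/(5 + 1))*(-2*25) = (-8/13 + 2*1/6)*(-50) = (-8/13 + 2*1*(⅙))*(-50) = (-8/13 + ⅓)*(-50) = -11/39*(-50) = 550/39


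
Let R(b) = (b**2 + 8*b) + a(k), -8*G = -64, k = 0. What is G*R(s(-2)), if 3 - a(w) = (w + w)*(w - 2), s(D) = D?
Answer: -72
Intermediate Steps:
G = 8 (G = -1/8*(-64) = 8)
a(w) = 3 - 2*w*(-2 + w) (a(w) = 3 - (w + w)*(w - 2) = 3 - 2*w*(-2 + w))
R(b) = 3 + b**2 + 8*b (R(b) = (b**2 + 8*b) + (3 - 2*0**2 + 4*0) = (b**2 + 8*b) + (3 - 2*0 + 0) = (b**2 + 8*b) + (3 + 0 + 0) = (b**2 + 8*b) + 3 = 3 + b**2 + 8*b)
G*R(s(-2)) = 8*(3 + (-2)**2 + 8*(-2)) = 8*(3 + 4 - 16) = 8*(-9) = -72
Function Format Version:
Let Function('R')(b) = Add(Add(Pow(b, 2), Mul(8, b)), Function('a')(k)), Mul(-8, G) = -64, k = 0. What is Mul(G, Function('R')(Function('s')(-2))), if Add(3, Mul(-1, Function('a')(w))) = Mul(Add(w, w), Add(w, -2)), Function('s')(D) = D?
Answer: -72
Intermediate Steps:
G = 8 (G = Mul(Rational(-1, 8), -64) = 8)
Function('a')(w) = Add(3, Mul(-2, w, Add(-2, w))) (Function('a')(w) = Add(3, Mul(-1, Mul(Add(w, w), Add(w, -2)))) = Add(3, Mul(-1, Mul(Mul(2, w), Add(-2, w)))) = Add(3, Mul(-1, Mul(2, w, Add(-2, w)))) = Add(3, Mul(-2, w, Add(-2, w))))
Function('R')(b) = Add(3, Pow(b, 2), Mul(8, b)) (Function('R')(b) = Add(Add(Pow(b, 2), Mul(8, b)), Add(3, Mul(-2, Pow(0, 2)), Mul(4, 0))) = Add(Add(Pow(b, 2), Mul(8, b)), Add(3, Mul(-2, 0), 0)) = Add(Add(Pow(b, 2), Mul(8, b)), Add(3, 0, 0)) = Add(Add(Pow(b, 2), Mul(8, b)), 3) = Add(3, Pow(b, 2), Mul(8, b)))
Mul(G, Function('R')(Function('s')(-2))) = Mul(8, Add(3, Pow(-2, 2), Mul(8, -2))) = Mul(8, Add(3, 4, -16)) = Mul(8, -9) = -72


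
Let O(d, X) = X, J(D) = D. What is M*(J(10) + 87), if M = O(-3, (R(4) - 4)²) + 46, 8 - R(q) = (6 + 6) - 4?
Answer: 6014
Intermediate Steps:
R(q) = 0 (R(q) = 8 - ((6 + 6) - 4) = 8 - (12 - 4) = 8 - 1*8 = 8 - 8 = 0)
M = 62 (M = (0 - 4)² + 46 = (-4)² + 46 = 16 + 46 = 62)
M*(J(10) + 87) = 62*(10 + 87) = 62*97 = 6014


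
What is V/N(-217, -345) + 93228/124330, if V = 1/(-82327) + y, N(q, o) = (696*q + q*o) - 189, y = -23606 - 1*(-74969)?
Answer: 7538635841117/97694790502995 ≈ 0.077165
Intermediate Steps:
y = 51363 (y = -23606 + 74969 = 51363)
N(q, o) = -189 + 696*q + o*q (N(q, o) = (696*q + o*q) - 189 = -189 + 696*q + o*q)
V = 4228561700/82327 (V = 1/(-82327) + 51363 = -1/82327 + 51363 = 4228561700/82327 ≈ 51363.)
V/N(-217, -345) + 93228/124330 = 4228561700/(82327*(-189 + 696*(-217) - 345*(-217))) + 93228/124330 = 4228561700/(82327*(-189 - 151032 + 74865)) + 93228*(1/124330) = (4228561700/82327)/(-76356) + 46614/62165 = (4228561700/82327)*(-1/76356) + 46614/62165 = -1057140425/1571540103 + 46614/62165 = 7538635841117/97694790502995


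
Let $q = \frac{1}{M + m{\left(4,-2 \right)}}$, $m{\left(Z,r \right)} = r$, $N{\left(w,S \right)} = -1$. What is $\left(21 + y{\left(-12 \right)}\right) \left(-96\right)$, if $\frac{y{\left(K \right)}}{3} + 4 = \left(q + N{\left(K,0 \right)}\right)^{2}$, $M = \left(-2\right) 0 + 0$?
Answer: $-1512$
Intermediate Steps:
$M = 0$ ($M = 0 + 0 = 0$)
$q = - \frac{1}{2}$ ($q = \frac{1}{0 - 2} = \frac{1}{-2} = - \frac{1}{2} \approx -0.5$)
$y{\left(K \right)} = - \frac{21}{4}$ ($y{\left(K \right)} = -12 + 3 \left(- \frac{1}{2} - 1\right)^{2} = -12 + 3 \left(- \frac{3}{2}\right)^{2} = -12 + 3 \cdot \frac{9}{4} = -12 + \frac{27}{4} = - \frac{21}{4}$)
$\left(21 + y{\left(-12 \right)}\right) \left(-96\right) = \left(21 - \frac{21}{4}\right) \left(-96\right) = \frac{63}{4} \left(-96\right) = -1512$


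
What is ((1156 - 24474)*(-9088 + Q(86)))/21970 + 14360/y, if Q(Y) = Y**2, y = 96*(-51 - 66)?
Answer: 2129002249/1186380 ≈ 1794.5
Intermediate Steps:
y = -11232 (y = 96*(-117) = -11232)
((1156 - 24474)*(-9088 + Q(86)))/21970 + 14360/y = ((1156 - 24474)*(-9088 + 86**2))/21970 + 14360/(-11232) = -23318*(-9088 + 7396)*(1/21970) + 14360*(-1/11232) = -23318*(-1692)*(1/21970) - 1795/1404 = 39454056*(1/21970) - 1795/1404 = 19727028/10985 - 1795/1404 = 2129002249/1186380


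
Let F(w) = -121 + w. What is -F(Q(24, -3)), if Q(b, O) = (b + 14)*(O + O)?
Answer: 349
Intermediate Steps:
Q(b, O) = 2*O*(14 + b) (Q(b, O) = (14 + b)*(2*O) = 2*O*(14 + b))
-F(Q(24, -3)) = -(-121 + 2*(-3)*(14 + 24)) = -(-121 + 2*(-3)*38) = -(-121 - 228) = -1*(-349) = 349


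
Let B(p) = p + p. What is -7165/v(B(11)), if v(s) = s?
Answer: -7165/22 ≈ -325.68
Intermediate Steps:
B(p) = 2*p
-7165/v(B(11)) = -7165/(2*11) = -7165/22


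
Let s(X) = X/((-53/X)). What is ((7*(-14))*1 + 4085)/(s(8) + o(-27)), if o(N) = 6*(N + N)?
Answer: -211311/17236 ≈ -12.260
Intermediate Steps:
s(X) = -X²/53 (s(X) = X*(-X/53) = -X²/53)
o(N) = 12*N (o(N) = 6*(2*N) = 12*N)
((7*(-14))*1 + 4085)/(s(8) + o(-27)) = ((7*(-14))*1 + 4085)/(-1/53*8² + 12*(-27)) = (-98*1 + 4085)/(-1/53*64 - 324) = (-98 + 4085)/(-64/53 - 324) = 3987/(-17236/53) = 3987*(-53/17236) = -211311/17236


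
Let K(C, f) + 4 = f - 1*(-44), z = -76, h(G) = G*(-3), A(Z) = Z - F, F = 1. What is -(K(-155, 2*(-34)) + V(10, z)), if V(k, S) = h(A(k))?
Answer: 55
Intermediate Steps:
A(Z) = -1 + Z (A(Z) = Z - 1*1 = Z - 1 = -1 + Z)
h(G) = -3*G
V(k, S) = 3 - 3*k (V(k, S) = -3*(-1 + k) = 3 - 3*k)
K(C, f) = 40 + f (K(C, f) = -4 + (f - 1*(-44)) = -4 + (f + 44) = -4 + (44 + f) = 40 + f)
-(K(-155, 2*(-34)) + V(10, z)) = -((40 + 2*(-34)) + (3 - 3*10)) = -((40 - 68) + (3 - 30)) = -(-28 - 27) = -1*(-55) = 55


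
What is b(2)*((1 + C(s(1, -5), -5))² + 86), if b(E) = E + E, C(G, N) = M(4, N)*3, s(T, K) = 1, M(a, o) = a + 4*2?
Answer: 5820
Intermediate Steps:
M(a, o) = 8 + a (M(a, o) = a + 8 = 8 + a)
C(G, N) = 36 (C(G, N) = (8 + 4)*3 = 12*3 = 36)
b(E) = 2*E
b(2)*((1 + C(s(1, -5), -5))² + 86) = (2*2)*((1 + 36)² + 86) = 4*(37² + 86) = 4*(1369 + 86) = 4*1455 = 5820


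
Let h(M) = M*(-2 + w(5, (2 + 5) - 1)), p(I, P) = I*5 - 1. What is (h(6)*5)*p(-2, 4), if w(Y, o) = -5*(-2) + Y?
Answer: -4290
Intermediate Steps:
w(Y, o) = 10 + Y
p(I, P) = -1 + 5*I (p(I, P) = 5*I - 1 = -1 + 5*I)
h(M) = 13*M (h(M) = M*(-2 + (10 + 5)) = M*(-2 + 15) = M*13 = 13*M)
(h(6)*5)*p(-2, 4) = ((13*6)*5)*(-1 + 5*(-2)) = (78*5)*(-1 - 10) = 390*(-11) = -4290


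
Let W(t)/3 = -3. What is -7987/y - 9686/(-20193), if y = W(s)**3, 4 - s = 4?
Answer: 56114195/4906899 ≈ 11.436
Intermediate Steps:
s = 0 (s = 4 - 1*4 = 4 - 4 = 0)
W(t) = -9 (W(t) = 3*(-3) = -9)
y = -729 (y = (-9)**3 = -729)
-7987/y - 9686/(-20193) = -7987/(-729) - 9686/(-20193) = -7987*(-1/729) - 9686*(-1/20193) = 7987/729 + 9686/20193 = 56114195/4906899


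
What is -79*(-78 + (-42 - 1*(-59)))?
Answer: 4819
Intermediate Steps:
-79*(-78 + (-42 - 1*(-59))) = -79*(-78 + (-42 + 59)) = -79*(-78 + 17) = -79*(-61) = 4819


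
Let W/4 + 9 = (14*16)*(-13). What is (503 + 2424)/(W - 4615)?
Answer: -2927/16299 ≈ -0.17958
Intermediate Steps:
W = -11684 (W = -36 + 4*((14*16)*(-13)) = -36 + 4*(224*(-13)) = -36 + 4*(-2912) = -36 - 11648 = -11684)
(503 + 2424)/(W - 4615) = (503 + 2424)/(-11684 - 4615) = 2927/(-16299) = 2927*(-1/16299) = -2927/16299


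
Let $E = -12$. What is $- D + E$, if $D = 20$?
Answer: $-32$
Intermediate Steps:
$- D + E = \left(-1\right) 20 - 12 = -20 - 12 = -32$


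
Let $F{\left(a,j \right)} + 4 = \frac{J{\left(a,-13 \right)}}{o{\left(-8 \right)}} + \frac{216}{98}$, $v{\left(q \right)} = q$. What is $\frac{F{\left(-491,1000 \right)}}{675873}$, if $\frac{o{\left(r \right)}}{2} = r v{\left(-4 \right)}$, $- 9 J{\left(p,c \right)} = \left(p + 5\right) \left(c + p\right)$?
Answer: $- \frac{83701}{132471108} \approx -0.00063184$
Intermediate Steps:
$J{\left(p,c \right)} = - \frac{\left(5 + p\right) \left(c + p\right)}{9}$ ($J{\left(p,c \right)} = - \frac{\left(p + 5\right) \left(c + p\right)}{9} = - \frac{\left(5 + p\right) \left(c + p\right)}{9}$)
$o{\left(r \right)} = - 8 r$ ($o{\left(r \right)} = 2 r \left(-4\right) = 2 \left(- 4 r\right) = - 8 r$)
$F{\left(a,j \right)} = - \frac{47503}{28224} - \frac{a^{2}}{576} + \frac{a}{72}$ ($F{\left(a,j \right)} = -4 + \left(\frac{\left(- \frac{5}{9}\right) \left(-13\right) - \frac{5 a}{9} - \frac{a^{2}}{9} - - \frac{13 a}{9}}{\left(-8\right) \left(-8\right)} + \frac{216}{98}\right) = -4 + \left(\frac{\frac{65}{9} - \frac{5 a}{9} - \frac{a^{2}}{9} + \frac{13 a}{9}}{64} + 216 \cdot \frac{1}{98}\right) = -4 + \left(\left(\frac{65}{9} - \frac{a^{2}}{9} + \frac{8 a}{9}\right) \frac{1}{64} + \frac{108}{49}\right) = -4 + \left(\left(\frac{65}{576} - \frac{a^{2}}{576} + \frac{a}{72}\right) + \frac{108}{49}\right) = -4 + \left(\frac{65393}{28224} - \frac{a^{2}}{576} + \frac{a}{72}\right) = - \frac{47503}{28224} - \frac{a^{2}}{576} + \frac{a}{72}$)
$\frac{F{\left(-491,1000 \right)}}{675873} = \frac{- \frac{47503}{28224} - \frac{\left(-491\right)^{2}}{576} + \frac{1}{72} \left(-491\right)}{675873} = \left(- \frac{47503}{28224} - \frac{241081}{576} - \frac{491}{72}\right) \frac{1}{675873} = \left(- \frac{83701}{196}\right) \frac{1}{675873} = - \frac{83701}{132471108}$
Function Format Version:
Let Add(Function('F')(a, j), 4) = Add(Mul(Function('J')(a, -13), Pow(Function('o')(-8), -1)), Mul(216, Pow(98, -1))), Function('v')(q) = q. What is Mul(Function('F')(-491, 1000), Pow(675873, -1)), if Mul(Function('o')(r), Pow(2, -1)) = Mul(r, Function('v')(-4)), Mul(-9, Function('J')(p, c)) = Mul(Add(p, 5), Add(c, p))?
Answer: Rational(-83701, 132471108) ≈ -0.00063184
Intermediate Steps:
Function('J')(p, c) = Mul(Rational(-1, 9), Add(5, p), Add(c, p)) (Function('J')(p, c) = Mul(Rational(-1, 9), Mul(Add(p, 5), Add(c, p))) = Mul(Rational(-1, 9), Mul(Add(5, p), Add(c, p))) = Mul(Rational(-1, 9), Add(5, p), Add(c, p)))
Function('o')(r) = Mul(-8, r) (Function('o')(r) = Mul(2, Mul(r, -4)) = Mul(2, Mul(-4, r)) = Mul(-8, r))
Function('F')(a, j) = Add(Rational(-47503, 28224), Mul(Rational(-1, 576), Pow(a, 2)), Mul(Rational(1, 72), a)) (Function('F')(a, j) = Add(-4, Add(Mul(Add(Mul(Rational(-5, 9), -13), Mul(Rational(-5, 9), a), Mul(Rational(-1, 9), Pow(a, 2)), Mul(Rational(-1, 9), -13, a)), Pow(Mul(-8, -8), -1)), Mul(216, Pow(98, -1)))) = Add(-4, Add(Mul(Add(Rational(65, 9), Mul(Rational(-5, 9), a), Mul(Rational(-1, 9), Pow(a, 2)), Mul(Rational(13, 9), a)), Pow(64, -1)), Mul(216, Rational(1, 98)))) = Add(-4, Add(Mul(Add(Rational(65, 9), Mul(Rational(-1, 9), Pow(a, 2)), Mul(Rational(8, 9), a)), Rational(1, 64)), Rational(108, 49))) = Add(-4, Add(Add(Rational(65, 576), Mul(Rational(-1, 576), Pow(a, 2)), Mul(Rational(1, 72), a)), Rational(108, 49))) = Add(-4, Add(Rational(65393, 28224), Mul(Rational(-1, 576), Pow(a, 2)), Mul(Rational(1, 72), a))) = Add(Rational(-47503, 28224), Mul(Rational(-1, 576), Pow(a, 2)), Mul(Rational(1, 72), a)))
Mul(Function('F')(-491, 1000), Pow(675873, -1)) = Mul(Add(Rational(-47503, 28224), Mul(Rational(-1, 576), Pow(-491, 2)), Mul(Rational(1, 72), -491)), Pow(675873, -1)) = Mul(Add(Rational(-47503, 28224), Mul(Rational(-1, 576), 241081), Rational(-491, 72)), Rational(1, 675873)) = Mul(Add(Rational(-47503, 28224), Rational(-241081, 576), Rational(-491, 72)), Rational(1, 675873)) = Mul(Rational(-83701, 196), Rational(1, 675873)) = Rational(-83701, 132471108)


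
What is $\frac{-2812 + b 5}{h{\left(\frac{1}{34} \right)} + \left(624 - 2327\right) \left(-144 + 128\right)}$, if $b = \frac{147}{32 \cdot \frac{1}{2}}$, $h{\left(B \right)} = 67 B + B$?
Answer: $- \frac{44257}{436000} \approx -0.10151$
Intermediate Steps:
$h{\left(B \right)} = 68 B$
$b = \frac{147}{16}$ ($b = \frac{147}{32 \cdot \frac{1}{2}} = \frac{147}{16} \approx 9.1875$)
$\frac{-2812 + b 5}{h{\left(\frac{1}{34} \right)} + \left(624 - 2327\right) \left(-144 + 128\right)} = \frac{-2812 + \frac{147}{16} \cdot 5}{\frac{68}{34} + \left(624 - 2327\right) \left(-144 + 128\right)} = \frac{-2812 + \frac{735}{16}}{68 \cdot \frac{1}{34} - -27248} = - \frac{44257}{16 \left(2 + 27248\right)} = - \frac{44257}{16 \cdot 27250} = \left(- \frac{44257}{16}\right) \frac{1}{27250} = - \frac{44257}{436000}$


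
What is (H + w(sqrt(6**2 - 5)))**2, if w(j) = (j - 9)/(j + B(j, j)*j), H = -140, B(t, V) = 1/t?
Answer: 173087/9 + 832*sqrt(31)/9 ≈ 19747.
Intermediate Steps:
w(j) = (-9 + j)/(1 + j) (w(j) = (j - 9)/(j + j/j) = (-9 + j)/(j + 1) = (-9 + j)/(1 + j))
(H + w(sqrt(6**2 - 5)))**2 = (-140 + (-9 + sqrt(6**2 - 5))/(1 + sqrt(6**2 - 5)))**2 = (-140 + (-9 + sqrt(36 - 5))/(1 + sqrt(36 - 5)))**2 = (-140 + (-9 + sqrt(31))/(1 + sqrt(31)))**2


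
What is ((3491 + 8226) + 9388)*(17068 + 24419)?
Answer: 875583135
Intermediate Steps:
((3491 + 8226) + 9388)*(17068 + 24419) = (11717 + 9388)*41487 = 21105*41487 = 875583135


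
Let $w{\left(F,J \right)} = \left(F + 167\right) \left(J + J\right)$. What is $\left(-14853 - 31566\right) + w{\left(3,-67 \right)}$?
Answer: $-69199$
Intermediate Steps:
$w{\left(F,J \right)} = 2 J \left(167 + F\right)$ ($w{\left(F,J \right)} = \left(167 + F\right) 2 J = 2 J \left(167 + F\right)$)
$\left(-14853 - 31566\right) + w{\left(3,-67 \right)} = \left(-14853 - 31566\right) + 2 \left(-67\right) \left(167 + 3\right) = -46419 + 2 \left(-67\right) 170 = -46419 - 22780 = -69199$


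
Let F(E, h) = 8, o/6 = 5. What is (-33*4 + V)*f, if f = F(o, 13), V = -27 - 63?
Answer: -1776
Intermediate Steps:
o = 30 (o = 6*5 = 30)
V = -90
f = 8
(-33*4 + V)*f = (-33*4 - 90)*8 = (-132 - 90)*8 = -222*8 = -1776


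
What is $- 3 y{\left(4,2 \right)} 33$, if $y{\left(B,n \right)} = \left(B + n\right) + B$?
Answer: $-990$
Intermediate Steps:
$y{\left(B,n \right)} = n + 2 B$
$- 3 y{\left(4,2 \right)} 33 = - 3 \left(2 + 2 \cdot 4\right) 33 = - 3 \left(2 + 8\right) 33 = - 3 \cdot 10 \cdot 33 = - 30 \cdot 33 = \left(-1\right) 990 = -990$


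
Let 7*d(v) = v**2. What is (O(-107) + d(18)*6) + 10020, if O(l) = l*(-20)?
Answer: 87064/7 ≈ 12438.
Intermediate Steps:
d(v) = v**2/7
O(l) = -20*l
(O(-107) + d(18)*6) + 10020 = (-20*(-107) + ((1/7)*18**2)*6) + 10020 = (2140 + ((1/7)*324)*6) + 10020 = (2140 + (324/7)*6) + 10020 = (2140 + 1944/7) + 10020 = 16924/7 + 10020 = 87064/7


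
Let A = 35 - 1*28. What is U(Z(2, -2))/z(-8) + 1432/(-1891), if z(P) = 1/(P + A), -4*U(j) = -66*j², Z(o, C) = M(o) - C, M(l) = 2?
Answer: -500656/1891 ≈ -264.76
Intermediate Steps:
A = 7 (A = 35 - 28 = 7)
Z(o, C) = 2 - C
U(j) = 33*j²/2 (U(j) = -(-33)*j²/2 = 33*j²/2)
z(P) = 1/(7 + P) (z(P) = 1/(P + 7) = 1/(7 + P))
U(Z(2, -2))/z(-8) + 1432/(-1891) = (33*(2 - 1*(-2))²/2)/(1/(7 - 8)) + 1432/(-1891) = (33*(2 + 2)²/2)/(1/(-1)) + 1432*(-1/1891) = ((33/2)*4²)/(-1) - 1432/1891 = ((33/2)*16)*(-1) - 1432/1891 = 264*(-1) - 1432/1891 = -264 - 1432/1891 = -500656/1891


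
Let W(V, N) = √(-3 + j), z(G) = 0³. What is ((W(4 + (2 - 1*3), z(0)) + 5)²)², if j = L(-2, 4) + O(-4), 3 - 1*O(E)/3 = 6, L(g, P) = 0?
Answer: -1031 + 520*I*√3 ≈ -1031.0 + 900.67*I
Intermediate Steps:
O(E) = -9 (O(E) = 9 - 3*6 = 9 - 18 = -9)
j = -9 (j = 0 - 9 = -9)
z(G) = 0
W(V, N) = 2*I*√3 (W(V, N) = √(-3 - 9) = √(-12) = 2*I*√3)
((W(4 + (2 - 1*3), z(0)) + 5)²)² = ((2*I*√3 + 5)²)² = ((5 + 2*I*√3)²)² = (5 + 2*I*√3)⁴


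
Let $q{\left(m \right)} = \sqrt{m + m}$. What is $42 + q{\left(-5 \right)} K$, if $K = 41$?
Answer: $42 + 41 i \sqrt{10} \approx 42.0 + 129.65 i$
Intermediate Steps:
$q{\left(m \right)} = \sqrt{2} \sqrt{m}$ ($q{\left(m \right)} = \sqrt{2 m} = \sqrt{2} \sqrt{m}$)
$42 + q{\left(-5 \right)} K = 42 + \sqrt{2} \sqrt{-5} \cdot 41 = 42 + \sqrt{2} i \sqrt{5} \cdot 41 = 42 + i \sqrt{10} \cdot 41 = 42 + 41 i \sqrt{10}$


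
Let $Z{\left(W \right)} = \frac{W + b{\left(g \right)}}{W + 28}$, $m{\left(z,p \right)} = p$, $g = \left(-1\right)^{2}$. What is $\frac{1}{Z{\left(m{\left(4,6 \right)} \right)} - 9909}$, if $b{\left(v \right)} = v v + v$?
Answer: $- \frac{17}{168449} \approx -0.00010092$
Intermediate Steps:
$g = 1$
$b{\left(v \right)} = v + v^{2}$ ($b{\left(v \right)} = v^{2} + v = v + v^{2}$)
$Z{\left(W \right)} = \frac{2 + W}{28 + W}$ ($Z{\left(W \right)} = \frac{W + 1 \left(1 + 1\right)}{W + 28} = \frac{W + 1 \cdot 2}{28 + W} = \frac{W + 2}{28 + W} = \frac{2 + W}{28 + W}$)
$\frac{1}{Z{\left(m{\left(4,6 \right)} \right)} - 9909} = \frac{1}{\frac{2 + 6}{28 + 6} - 9909} = \frac{1}{\frac{1}{34} \cdot 8 - 9909} = \frac{1}{\frac{4}{17} - 9909} = \frac{1}{- \frac{168449}{17}} = - \frac{17}{168449}$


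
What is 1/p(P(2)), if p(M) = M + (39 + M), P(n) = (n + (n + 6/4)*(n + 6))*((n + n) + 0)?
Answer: 1/279 ≈ 0.0035842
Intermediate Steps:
P(n) = 2*n*(n + (6 + n)*(3/2 + n)) (P(n) = (n + (n + 6*(¼))*(6 + n))*(2*n + 0) = (n + (n + 3/2)*(6 + n))*(2*n) = (n + (3/2 + n)*(6 + n))*(2*n) = (n + (6 + n)*(3/2 + n))*(2*n) = 2*n*(n + (6 + n)*(3/2 + n)))
p(M) = 39 + 2*M
1/p(P(2)) = 1/(39 + 2*(2*(18 + 2*2² + 17*2))) = 1/(39 + 2*(2*(18 + 2*4 + 34))) = 1/(39 + 2*(2*(18 + 8 + 34))) = 1/(39 + 2*(2*60)) = 1/(39 + 2*120) = 1/(39 + 240) = 1/279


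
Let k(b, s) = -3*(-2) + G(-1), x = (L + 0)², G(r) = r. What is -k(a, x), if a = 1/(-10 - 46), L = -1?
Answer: -5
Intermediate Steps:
x = 1 (x = (-1 + 0)² = (-1)² = 1)
a = -1/56 (a = 1/(-56) = -1/56 ≈ -0.017857)
k(b, s) = 5 (k(b, s) = -3*(-2) - 1 = 6 - 1 = 5)
-k(a, x) = -1*5 = -5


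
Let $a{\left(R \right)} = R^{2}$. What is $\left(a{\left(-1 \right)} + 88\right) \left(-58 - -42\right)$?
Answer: $-1424$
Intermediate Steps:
$\left(a{\left(-1 \right)} + 88\right) \left(-58 - -42\right) = \left(\left(-1\right)^{2} + 88\right) \left(-58 - -42\right) = \left(1 + 88\right) \left(-58 + 42\right) = 89 \left(-16\right) = -1424$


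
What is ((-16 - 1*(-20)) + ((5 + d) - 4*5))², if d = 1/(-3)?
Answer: 1156/9 ≈ 128.44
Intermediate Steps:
d = -⅓ (d = 1*(-⅓) = -⅓ ≈ -0.33333)
((-16 - 1*(-20)) + ((5 + d) - 4*5))² = ((-16 - 1*(-20)) + ((5 - ⅓) - 4*5))² = ((-16 + 20) + (14/3 - 20))² = (4 - 46/3)² = (-34/3)² = 1156/9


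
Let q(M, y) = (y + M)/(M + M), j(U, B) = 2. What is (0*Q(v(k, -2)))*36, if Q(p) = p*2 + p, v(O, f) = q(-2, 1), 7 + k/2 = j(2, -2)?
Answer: 0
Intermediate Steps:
k = -10 (k = -14 + 2*2 = -14 + 4 = -10)
q(M, y) = (M + y)/(2*M) (q(M, y) = (M + y)/((2*M)) = (M + y)*(1/(2*M)) = (M + y)/(2*M))
v(O, f) = ¼ (v(O, f) = (½)*(-2 + 1)/(-2) = (½)*(-½)*(-1) = ¼)
Q(p) = 3*p (Q(p) = 2*p + p = 3*p)
(0*Q(v(k, -2)))*36 = (0*(3*(¼)))*36 = (0*(¾))*36 = 0*36 = 0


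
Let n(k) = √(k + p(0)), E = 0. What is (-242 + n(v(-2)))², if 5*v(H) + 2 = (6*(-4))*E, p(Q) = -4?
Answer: (1210 - I*√110)²/25 ≈ 58560.0 - 1015.2*I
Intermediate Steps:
v(H) = -⅖ (v(H) = -⅖ + ((6*(-4))*0)/5 = -⅖ + (-24*0)/5 = -⅖ + (⅕)*0 = -⅖ + 0 = -⅖)
n(k) = √(-4 + k) (n(k) = √(k - 4) = √(-4 + k))
(-242 + n(v(-2)))² = (-242 + √(-4 - ⅖))² = (-242 + √(-22/5))² = (-242 + I*√110/5)²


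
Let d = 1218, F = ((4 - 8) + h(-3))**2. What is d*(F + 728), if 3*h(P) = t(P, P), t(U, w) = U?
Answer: 917154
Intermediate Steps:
h(P) = P/3
F = 25 (F = ((4 - 8) + (1/3)*(-3))**2 = (-4 - 1)**2 = (-5)**2 = 25)
d*(F + 728) = 1218*(25 + 728) = 1218*753 = 917154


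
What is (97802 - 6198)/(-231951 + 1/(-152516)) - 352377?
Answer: -12465786841455973/35376238717 ≈ -3.5238e+5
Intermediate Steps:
(97802 - 6198)/(-231951 + 1/(-152516)) - 352377 = 91604/(-231951 - 1/152516) - 352377 = 91604/(-35376238717/152516) - 352377 = 91604*(-152516/35376238717) - 352377 = -13971075664/35376238717 - 352377 = -12465786841455973/35376238717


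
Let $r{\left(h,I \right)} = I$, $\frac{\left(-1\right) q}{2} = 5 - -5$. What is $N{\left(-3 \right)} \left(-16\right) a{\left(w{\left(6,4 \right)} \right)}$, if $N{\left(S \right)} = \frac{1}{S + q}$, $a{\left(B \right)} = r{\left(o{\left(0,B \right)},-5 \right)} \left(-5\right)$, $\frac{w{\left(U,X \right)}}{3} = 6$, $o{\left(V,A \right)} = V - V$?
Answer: $\frac{400}{23} \approx 17.391$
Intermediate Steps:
$o{\left(V,A \right)} = 0$
$w{\left(U,X \right)} = 18$ ($w{\left(U,X \right)} = 3 \cdot 6 = 18$)
$q = -20$ ($q = - 2 \left(5 - -5\right) = - 2 \left(5 + 5\right) = \left(-2\right) 10 = -20$)
$a{\left(B \right)} = 25$ ($a{\left(B \right)} = \left(-5\right) \left(-5\right) = 25$)
$N{\left(S \right)} = \frac{1}{-20 + S}$ ($N{\left(S \right)} = \frac{1}{S - 20} = \frac{1}{-20 + S}$)
$N{\left(-3 \right)} \left(-16\right) a{\left(w{\left(6,4 \right)} \right)} = \frac{1}{-20 - 3} \left(-16\right) 25 = \frac{1}{-23} \left(-16\right) 25 = \left(- \frac{1}{23}\right) \left(-16\right) 25 = \frac{16}{23} \cdot 25 = \frac{400}{23}$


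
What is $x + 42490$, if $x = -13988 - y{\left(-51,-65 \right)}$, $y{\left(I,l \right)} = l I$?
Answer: $25187$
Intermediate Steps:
$y{\left(I,l \right)} = I l$
$x = -17303$ ($x = -13988 - \left(-51\right) \left(-65\right) = -13988 - 3315 = -17303$)
$x + 42490 = -17303 + 42490 = 25187$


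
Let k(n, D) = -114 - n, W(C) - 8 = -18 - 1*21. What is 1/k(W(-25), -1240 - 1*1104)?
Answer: -1/83 ≈ -0.012048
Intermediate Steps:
W(C) = -31 (W(C) = 8 + (-18 - 1*21) = 8 + (-18 - 21) = 8 - 39 = -31)
1/k(W(-25), -1240 - 1*1104) = 1/(-114 - 1*(-31)) = 1/(-114 + 31) = 1/(-83) = -1/83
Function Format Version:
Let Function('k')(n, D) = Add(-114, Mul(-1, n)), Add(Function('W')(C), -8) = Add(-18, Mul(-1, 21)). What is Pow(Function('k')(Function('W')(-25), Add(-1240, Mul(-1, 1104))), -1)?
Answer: Rational(-1, 83) ≈ -0.012048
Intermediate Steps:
Function('W')(C) = -31 (Function('W')(C) = Add(8, Add(-18, Mul(-1, 21))) = Add(8, Add(-18, -21)) = Add(8, -39) = -31)
Pow(Function('k')(Function('W')(-25), Add(-1240, Mul(-1, 1104))), -1) = Pow(Add(-114, Mul(-1, -31)), -1) = Pow(Add(-114, 31), -1) = Pow(-83, -1) = Rational(-1, 83)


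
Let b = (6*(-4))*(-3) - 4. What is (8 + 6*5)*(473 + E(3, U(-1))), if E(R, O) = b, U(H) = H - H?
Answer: 20558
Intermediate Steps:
U(H) = 0
b = 68 (b = -24*(-3) - 4 = 72 - 4 = 68)
E(R, O) = 68
(8 + 6*5)*(473 + E(3, U(-1))) = (8 + 6*5)*(473 + 68) = (8 + 30)*541 = 38*541 = 20558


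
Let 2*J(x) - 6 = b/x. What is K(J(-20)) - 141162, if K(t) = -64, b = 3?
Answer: -141226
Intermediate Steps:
J(x) = 3 + 3/(2*x) (J(x) = 3 + (3/x)/2 = 3 + 3/(2*x))
K(J(-20)) - 141162 = -64 - 141162 = -141226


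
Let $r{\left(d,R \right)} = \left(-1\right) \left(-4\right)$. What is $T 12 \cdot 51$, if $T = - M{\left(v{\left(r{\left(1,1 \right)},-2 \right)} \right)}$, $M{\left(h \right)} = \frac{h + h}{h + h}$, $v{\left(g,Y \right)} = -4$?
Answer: $-612$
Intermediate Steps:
$r{\left(d,R \right)} = 4$
$M{\left(h \right)} = 1$ ($M{\left(h \right)} = \frac{2 h}{2 h} = 2 h \frac{1}{2 h} = 1$)
$T = -1$ ($T = \left(-1\right) 1 = -1$)
$T 12 \cdot 51 = \left(-1\right) 12 \cdot 51 = \left(-12\right) 51 = -612$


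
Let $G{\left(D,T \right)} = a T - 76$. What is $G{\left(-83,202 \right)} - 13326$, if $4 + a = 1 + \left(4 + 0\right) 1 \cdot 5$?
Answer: $-9968$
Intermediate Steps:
$a = 17$ ($a = -4 + \left(1 + \left(4 + 0\right) 1 \cdot 5\right) = -4 + \left(1 + 4 \cdot 1 \cdot 5\right) = -4 + \left(1 + 4 \cdot 5\right) = -4 + \left(1 + 20\right) = -4 + 21 = 17$)
$G{\left(D,T \right)} = -76 + 17 T$ ($G{\left(D,T \right)} = 17 T - 76 = -76 + 17 T$)
$G{\left(-83,202 \right)} - 13326 = \left(-76 + 17 \cdot 202\right) - 13326 = \left(-76 + 3434\right) - 13326 = 3358 - 13326 = -9968$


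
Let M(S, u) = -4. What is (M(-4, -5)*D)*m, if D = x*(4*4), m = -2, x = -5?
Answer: -640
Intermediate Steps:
D = -80 (D = -20*4 = -5*16 = -80)
(M(-4, -5)*D)*m = -4*(-80)*(-2) = 320*(-2) = -640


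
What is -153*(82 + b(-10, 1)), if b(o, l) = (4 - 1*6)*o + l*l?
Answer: -15759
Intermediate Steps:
b(o, l) = l² - 2*o (b(o, l) = (4 - 6)*o + l² = -2*o + l² = l² - 2*o)
-153*(82 + b(-10, 1)) = -153*(82 + (1² - 2*(-10))) = -153*(82 + (1 + 20)) = -153*(82 + 21) = -153*103 = -15759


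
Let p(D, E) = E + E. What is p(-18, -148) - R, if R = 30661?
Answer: -30957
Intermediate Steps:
p(D, E) = 2*E
p(-18, -148) - R = 2*(-148) - 1*30661 = -296 - 30661 = -30957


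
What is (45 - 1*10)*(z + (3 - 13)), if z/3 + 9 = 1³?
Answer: -1190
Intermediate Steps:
z = -24 (z = -27 + 3*1³ = -27 + 3*1 = -27 + 3 = -24)
(45 - 1*10)*(z + (3 - 13)) = (45 - 1*10)*(-24 + (3 - 13)) = (45 - 10)*(-24 - 10) = 35*(-34) = -1190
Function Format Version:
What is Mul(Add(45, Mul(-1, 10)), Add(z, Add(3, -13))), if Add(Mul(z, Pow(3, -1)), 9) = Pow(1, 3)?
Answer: -1190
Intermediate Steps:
z = -24 (z = Add(-27, Mul(3, Pow(1, 3))) = Add(-27, Mul(3, 1)) = Add(-27, 3) = -24)
Mul(Add(45, Mul(-1, 10)), Add(z, Add(3, -13))) = Mul(Add(45, Mul(-1, 10)), Add(-24, Add(3, -13))) = Mul(Add(45, -10), Add(-24, -10)) = Mul(35, -34) = -1190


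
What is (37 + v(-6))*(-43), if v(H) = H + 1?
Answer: -1376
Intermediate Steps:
v(H) = 1 + H
(37 + v(-6))*(-43) = (37 + (1 - 6))*(-43) = (37 - 5)*(-43) = 32*(-43) = -1376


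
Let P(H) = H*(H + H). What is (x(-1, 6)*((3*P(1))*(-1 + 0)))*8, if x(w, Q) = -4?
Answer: 192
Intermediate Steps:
P(H) = 2*H² (P(H) = H*(2*H) = 2*H²)
(x(-1, 6)*((3*P(1))*(-1 + 0)))*8 = -4*3*(2*1²)*(-1 + 0)*8 = -4*3*(2*1)*(-1)*8 = -4*3*2*(-1)*8 = -24*(-1)*8 = -4*(-6)*8 = 24*8 = 192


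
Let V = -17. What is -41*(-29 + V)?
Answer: 1886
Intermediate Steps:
-41*(-29 + V) = -41*(-29 - 17) = -41*(-46) = 1886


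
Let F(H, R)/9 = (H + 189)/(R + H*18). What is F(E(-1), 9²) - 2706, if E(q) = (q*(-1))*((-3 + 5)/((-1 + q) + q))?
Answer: -61673/23 ≈ -2681.4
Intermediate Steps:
E(q) = -2*q/(-1 + 2*q) (E(q) = (-q)*(2/(-1 + 2*q)) = -2*q/(-1 + 2*q))
F(H, R) = 9*(189 + H)/(R + 18*H) (F(H, R) = 9*((H + 189)/(R + H*18)) = 9*((189 + H)/(R + 18*H)) = 9*(189 + H)/(R + 18*H))
F(E(-1), 9²) - 2706 = 9*(189 - 2*(-1)/(-1 + 2*(-1)))/(9² + 18*(-2*(-1)/(-1 + 2*(-1)))) - 2706 = 9*(189 - 2*(-1)/(-1 - 2))/(81 + 18*(-2*(-1)/(-1 - 2))) - 2706 = 9*(189 - 2*(-1)/(-3))/(81 + 18*(-2*(-1)/(-3))) - 2706 = 9*(189 - 2*(-1)*(-⅓))/(81 + 18*(-2*(-1)*(-⅓))) - 2706 = 9*(189 - ⅔)/(81 + 18*(-⅔)) - 2706 = 9*(565/3)/(81 - 12) - 2706 = 9*(565/3)/69 - 2706 = 9*(1/69)*(565/3) - 2706 = 565/23 - 2706 = -61673/23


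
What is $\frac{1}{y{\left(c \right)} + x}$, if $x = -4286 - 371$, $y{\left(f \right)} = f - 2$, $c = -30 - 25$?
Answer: $- \frac{1}{4714} \approx -0.00021213$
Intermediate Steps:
$c = -55$
$y{\left(f \right)} = -2 + f$ ($y{\left(f \right)} = f - 2 = -2 + f$)
$x = -4657$
$\frac{1}{y{\left(c \right)} + x} = \frac{1}{\left(-2 - 55\right) - 4657} = \frac{1}{-57 - 4657} = \frac{1}{-4714} = - \frac{1}{4714}$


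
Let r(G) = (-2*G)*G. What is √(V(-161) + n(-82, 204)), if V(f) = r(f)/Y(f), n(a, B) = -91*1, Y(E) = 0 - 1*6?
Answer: 4*√4809/3 ≈ 92.463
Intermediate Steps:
Y(E) = -6 (Y(E) = 0 - 6 = -6)
r(G) = -2*G²
n(a, B) = -91
V(f) = f²/3 (V(f) = -2*f²/(-6) = -2*f²*(-⅙) = f²/3)
√(V(-161) + n(-82, 204)) = √((⅓)*(-161)² - 91) = √((⅓)*25921 - 91) = √(25921/3 - 91) = √(25648/3) = 4*√4809/3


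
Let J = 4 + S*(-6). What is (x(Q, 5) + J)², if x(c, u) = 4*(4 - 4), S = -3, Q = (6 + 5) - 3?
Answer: 484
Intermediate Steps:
Q = 8 (Q = 11 - 3 = 8)
x(c, u) = 0 (x(c, u) = 4*0 = 0)
J = 22 (J = 4 - 3*(-6) = 4 + 18 = 22)
(x(Q, 5) + J)² = (0 + 22)² = 22² = 484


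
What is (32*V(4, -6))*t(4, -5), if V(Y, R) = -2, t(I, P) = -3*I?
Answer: 768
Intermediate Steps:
(32*V(4, -6))*t(4, -5) = (32*(-2))*(-3*4) = -64*(-12) = 768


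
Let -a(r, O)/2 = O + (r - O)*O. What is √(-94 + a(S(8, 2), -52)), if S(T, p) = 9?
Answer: 3*√706 ≈ 79.712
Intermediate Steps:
a(r, O) = -2*O - 2*O*(r - O) (a(r, O) = -2*(O + (r - O)*O) = -2*(O + O*(r - O)) = -2*O - 2*O*(r - O))
√(-94 + a(S(8, 2), -52)) = √(-94 + 2*(-52)*(-1 - 52 - 1*9)) = √(-94 + 2*(-52)*(-1 - 52 - 9)) = √(-94 + 2*(-52)*(-62)) = √(-94 + 6448) = √6354 = 3*√706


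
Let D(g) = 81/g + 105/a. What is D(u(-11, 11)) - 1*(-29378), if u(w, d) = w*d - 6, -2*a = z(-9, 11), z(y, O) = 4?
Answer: 7448515/254 ≈ 29325.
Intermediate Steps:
a = -2 (a = -½*4 = -2)
u(w, d) = -6 + d*w (u(w, d) = d*w - 6 = -6 + d*w)
D(g) = -105/2 + 81/g (D(g) = 81/g + 105/(-2) = 81/g + 105*(-½) = 81/g - 105/2 = -105/2 + 81/g)
D(u(-11, 11)) - 1*(-29378) = (-105/2 + 81/(-6 + 11*(-11))) - 1*(-29378) = (-105/2 + 81/(-6 - 121)) + 29378 = (-105/2 + 81/(-127)) + 29378 = (-105/2 + 81*(-1/127)) + 29378 = (-105/2 - 81/127) + 29378 = -13497/254 + 29378 = 7448515/254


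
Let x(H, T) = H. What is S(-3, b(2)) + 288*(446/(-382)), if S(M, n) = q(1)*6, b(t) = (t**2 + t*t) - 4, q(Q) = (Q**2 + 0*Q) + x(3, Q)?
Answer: -59640/191 ≈ -312.25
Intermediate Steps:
q(Q) = 3 + Q**2 (q(Q) = (Q**2 + 0*Q) + 3 = (Q**2 + 0) + 3 = Q**2 + 3 = 3 + Q**2)
b(t) = -4 + 2*t**2 (b(t) = (t**2 + t**2) - 4 = 2*t**2 - 4 = -4 + 2*t**2)
S(M, n) = 24 (S(M, n) = (3 + 1**2)*6 = (3 + 1)*6 = 4*6 = 24)
S(-3, b(2)) + 288*(446/(-382)) = 24 + 288*(446/(-382)) = 24 + 288*(446*(-1/382)) = 24 + 288*(-223/191) = 24 - 64224/191 = -59640/191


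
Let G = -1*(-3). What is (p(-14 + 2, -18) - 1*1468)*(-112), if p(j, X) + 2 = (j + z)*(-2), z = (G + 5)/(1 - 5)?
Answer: 161504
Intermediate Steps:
G = 3
z = -2 (z = (3 + 5)/(1 - 5) = 8/(-4) = 8*(-¼) = -2)
p(j, X) = 2 - 2*j (p(j, X) = -2 + (j - 2)*(-2) = -2 + (-2 + j)*(-2) = -2 + (4 - 2*j) = 2 - 2*j)
(p(-14 + 2, -18) - 1*1468)*(-112) = ((2 - 2*(-14 + 2)) - 1*1468)*(-112) = ((2 - 2*(-12)) - 1468)*(-112) = ((2 + 24) - 1468)*(-112) = (26 - 1468)*(-112) = -1442*(-112) = 161504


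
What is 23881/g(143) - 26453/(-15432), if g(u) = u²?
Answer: 6359923/2206776 ≈ 2.8820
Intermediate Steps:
23881/g(143) - 26453/(-15432) = 23881/(143²) - 26453/(-15432) = 23881/20449 - 26453*(-1/15432) = 23881*(1/20449) + 26453/15432 = 167/143 + 26453/15432 = 6359923/2206776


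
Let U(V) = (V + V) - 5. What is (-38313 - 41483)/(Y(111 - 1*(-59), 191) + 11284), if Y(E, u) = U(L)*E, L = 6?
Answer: -39898/6237 ≈ -6.3970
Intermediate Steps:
U(V) = -5 + 2*V (U(V) = 2*V - 5 = -5 + 2*V)
Y(E, u) = 7*E (Y(E, u) = (-5 + 2*6)*E = (-5 + 12)*E = 7*E)
(-38313 - 41483)/(Y(111 - 1*(-59), 191) + 11284) = (-38313 - 41483)/(7*(111 - 1*(-59)) + 11284) = -79796/(7*(111 + 59) + 11284) = -79796/(7*170 + 11284) = -79796/(1190 + 11284) = -79796/12474 = -79796*1/12474 = -39898/6237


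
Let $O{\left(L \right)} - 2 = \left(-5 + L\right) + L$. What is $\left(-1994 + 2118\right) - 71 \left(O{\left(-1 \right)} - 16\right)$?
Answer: $1615$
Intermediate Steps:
$O{\left(L \right)} = -3 + 2 L$ ($O{\left(L \right)} = 2 + \left(\left(-5 + L\right) + L\right) = 2 + \left(-5 + 2 L\right) = -3 + 2 L$)
$\left(-1994 + 2118\right) - 71 \left(O{\left(-1 \right)} - 16\right) = \left(-1994 + 2118\right) - 71 \left(\left(-3 + 2 \left(-1\right)\right) - 16\right) = 124 - 71 \left(\left(-3 - 2\right) - 16\right) = 124 - 71 \left(-5 - 16\right) = 124 - -1491 = 124 + 1491 = 1615$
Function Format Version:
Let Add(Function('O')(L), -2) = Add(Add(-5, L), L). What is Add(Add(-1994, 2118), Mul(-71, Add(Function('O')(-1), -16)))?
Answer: 1615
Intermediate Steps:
Function('O')(L) = Add(-3, Mul(2, L)) (Function('O')(L) = Add(2, Add(Add(-5, L), L)) = Add(2, Add(-5, Mul(2, L))) = Add(-3, Mul(2, L)))
Add(Add(-1994, 2118), Mul(-71, Add(Function('O')(-1), -16))) = Add(Add(-1994, 2118), Mul(-71, Add(Add(-3, Mul(2, -1)), -16))) = Add(124, Mul(-71, Add(Add(-3, -2), -16))) = Add(124, Mul(-71, Add(-5, -16))) = Add(124, Mul(-71, -21)) = Add(124, 1491) = 1615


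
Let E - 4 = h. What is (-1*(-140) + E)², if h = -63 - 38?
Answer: 1849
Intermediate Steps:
h = -101
E = -97 (E = 4 - 101 = -97)
(-1*(-140) + E)² = (-1*(-140) - 97)² = (140 - 97)² = 43² = 1849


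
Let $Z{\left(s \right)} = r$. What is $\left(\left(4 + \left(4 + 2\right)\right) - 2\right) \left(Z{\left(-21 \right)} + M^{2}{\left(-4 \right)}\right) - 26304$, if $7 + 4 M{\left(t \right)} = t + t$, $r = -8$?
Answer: $- \frac{52511}{2} \approx -26256.0$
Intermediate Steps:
$Z{\left(s \right)} = -8$
$M{\left(t \right)} = - \frac{7}{4} + \frac{t}{2}$ ($M{\left(t \right)} = - \frac{7}{4} + \frac{t + t}{4} = - \frac{7}{4} + \frac{2 t}{4} = - \frac{7}{4} + \frac{t}{2}$)
$\left(\left(4 + \left(4 + 2\right)\right) - 2\right) \left(Z{\left(-21 \right)} + M^{2}{\left(-4 \right)}\right) - 26304 = \left(\left(4 + \left(4 + 2\right)\right) - 2\right) \left(-8 + \left(- \frac{7}{4} + \frac{1}{2} \left(-4\right)\right)^{2}\right) - 26304 = \left(\left(4 + 6\right) - 2\right) \left(-8 + \left(- \frac{7}{4} - 2\right)^{2}\right) - 26304 = \left(10 - 2\right) \left(-8 + \left(- \frac{15}{4}\right)^{2}\right) - 26304 = 8 \left(-8 + \frac{225}{16}\right) - 26304 = 8 \cdot \frac{97}{16} - 26304 = \frac{97}{2} - 26304 = - \frac{52511}{2}$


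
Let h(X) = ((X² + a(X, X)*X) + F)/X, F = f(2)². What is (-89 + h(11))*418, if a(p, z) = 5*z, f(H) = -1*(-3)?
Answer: -9272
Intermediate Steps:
f(H) = 3
F = 9 (F = 3² = 9)
h(X) = (9 + 6*X²)/X (h(X) = ((X² + (5*X)*X) + 9)/X = ((X² + 5*X²) + 9)/X = (6*X² + 9)/X = (9 + 6*X²)/X)
(-89 + h(11))*418 = (-89 + (6*11 + 9/11))*418 = (-89 + (66 + 9*(1/11)))*418 = (-89 + (66 + 9/11))*418 = (-89 + 735/11)*418 = -244/11*418 = -9272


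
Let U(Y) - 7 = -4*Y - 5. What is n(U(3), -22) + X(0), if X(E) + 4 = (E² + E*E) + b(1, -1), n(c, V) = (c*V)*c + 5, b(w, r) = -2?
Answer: -2201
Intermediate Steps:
U(Y) = 2 - 4*Y (U(Y) = 7 + (-4*Y - 5) = 7 + (-5 - 4*Y) = 2 - 4*Y)
n(c, V) = 5 + V*c² (n(c, V) = (V*c)*c + 5 = V*c² + 5 = 5 + V*c²)
X(E) = -6 + 2*E² (X(E) = -4 + ((E² + E*E) - 2) = -4 + ((E² + E²) - 2) = -4 + (2*E² - 2) = -4 + (-2 + 2*E²) = -6 + 2*E²)
n(U(3), -22) + X(0) = (5 - 22*(2 - 4*3)²) + (-6 + 2*0²) = (5 - 22*(2 - 12)²) + (-6 + 2*0) = (5 - 22*(-10)²) + (-6 + 0) = (5 - 22*100) - 6 = (5 - 2200) - 6 = -2195 - 6 = -2201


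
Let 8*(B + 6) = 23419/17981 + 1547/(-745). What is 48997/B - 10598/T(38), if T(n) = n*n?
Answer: -948643929942857/117933287166 ≈ -8043.9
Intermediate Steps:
B = -163342503/26791690 (B = -6 + (23419/17981 + 1547/(-745))/8 = -6 + (23419*(1/17981) + 1547*(-1/745))/8 = -6 + (23419/17981 - 1547/745)/8 = -6 + (⅛)*(-10369452/13395845) = -6 - 2592363/26791690 = -163342503/26791690 ≈ -6.0968)
T(n) = n²
48997/B - 10598/T(38) = 48997/(-163342503/26791690) - 10598/(38²) = 48997*(-26791690/163342503) - 10598/1444 = -1312712434930/163342503 - 10598*1/1444 = -1312712434930/163342503 - 5299/722 = -948643929942857/117933287166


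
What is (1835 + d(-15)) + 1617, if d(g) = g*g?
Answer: 3677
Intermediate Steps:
d(g) = g**2
(1835 + d(-15)) + 1617 = (1835 + (-15)**2) + 1617 = (1835 + 225) + 1617 = 2060 + 1617 = 3677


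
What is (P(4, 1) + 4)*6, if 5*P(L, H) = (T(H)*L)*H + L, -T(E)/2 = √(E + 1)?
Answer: 144/5 - 48*√2/5 ≈ 15.224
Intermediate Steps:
T(E) = -2*√(1 + E) (T(E) = -2*√(E + 1) = -2*√(1 + E))
P(L, H) = L/5 - 2*H*L*√(1 + H)/5 (P(L, H) = (((-2*√(1 + H))*L)*H + L)/5 = ((-2*L*√(1 + H))*H + L)/5 = (-2*H*L*√(1 + H) + L)/5 = (L - 2*H*L*√(1 + H))/5 = L/5 - 2*H*L*√(1 + H)/5)
(P(4, 1) + 4)*6 = ((⅕)*4*(1 - 2*1*√(1 + 1)) + 4)*6 = ((⅕)*4*(1 - 2*1*√2) + 4)*6 = ((⅕)*4*(1 - 2*√2) + 4)*6 = ((⅘ - 8*√2/5) + 4)*6 = (24/5 - 8*√2/5)*6 = 144/5 - 48*√2/5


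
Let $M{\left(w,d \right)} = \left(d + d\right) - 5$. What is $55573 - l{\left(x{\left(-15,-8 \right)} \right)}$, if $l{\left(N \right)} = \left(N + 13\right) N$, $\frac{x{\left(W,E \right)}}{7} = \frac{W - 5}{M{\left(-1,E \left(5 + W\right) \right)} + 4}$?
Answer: $\frac{1405210793}{25281} \approx 55584.0$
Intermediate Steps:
$M{\left(w,d \right)} = -5 + 2 d$ ($M{\left(w,d \right)} = 2 d - 5 = -5 + 2 d$)
$x{\left(W,E \right)} = \frac{7 \left(-5 + W\right)}{-1 + 2 E \left(5 + W\right)}$ ($x{\left(W,E \right)} = 7 \frac{W - 5}{\left(-5 + 2 E \left(5 + W\right)\right) + 4} = 7 \frac{-5 + W}{\left(-5 + 2 E \left(5 + W\right)\right) + 4} = 7 \frac{-5 + W}{-1 + 2 E \left(5 + W\right)} = \frac{7 \left(-5 + W\right)}{-1 + 2 E \left(5 + W\right)}$)
$l{\left(N \right)} = N \left(13 + N\right)$ ($l{\left(N \right)} = \left(13 + N\right) N = N \left(13 + N\right)$)
$55573 - l{\left(x{\left(-15,-8 \right)} \right)} = 55573 - \frac{7 \left(-5 - 15\right)}{-1 + 2 \left(-8\right) \left(5 - 15\right)} \left(13 + \frac{7 \left(-5 - 15\right)}{-1 + 2 \left(-8\right) \left(5 - 15\right)}\right) = 55573 - 7 \frac{1}{-1 + 2 \left(-8\right) \left(-10\right)} \left(-20\right) \left(13 + 7 \frac{1}{-1 + 2 \left(-8\right) \left(-10\right)} \left(-20\right)\right) = 55573 - 7 \frac{1}{-1 + 160} \left(-20\right) \left(13 + 7 \frac{1}{-1 + 160} \left(-20\right)\right) = 55573 - 7 \cdot \frac{1}{159} \left(-20\right) \left(13 + 7 \cdot \frac{1}{159} \left(-20\right)\right) = 55573 - - \frac{140 \left(13 - \frac{140}{159}\right)}{159} = 55573 - \left(- \frac{140}{159}\right) \frac{1927}{159} = 55573 - - \frac{269780}{25281} = 55573 + \frac{269780}{25281} = \frac{1405210793}{25281}$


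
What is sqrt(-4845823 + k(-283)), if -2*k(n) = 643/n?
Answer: 5*I*sqrt(62095524362)/566 ≈ 2201.3*I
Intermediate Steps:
k(n) = -643/(2*n)
sqrt(-4845823 + k(-283)) = sqrt(-4845823 - 643/2/(-283)) = sqrt(-4845823 - 643/2*(-1/283)) = sqrt(-4845823 + 643/566) = sqrt(-2742735175/566) = 5*I*sqrt(62095524362)/566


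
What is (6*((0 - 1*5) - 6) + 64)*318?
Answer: -636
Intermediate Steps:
(6*((0 - 1*5) - 6) + 64)*318 = (6*((0 - 5) - 6) + 64)*318 = (6*(-5 - 6) + 64)*318 = (6*(-11) + 64)*318 = (-66 + 64)*318 = -2*318 = -636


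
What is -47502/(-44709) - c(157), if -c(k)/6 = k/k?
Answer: 15036/2129 ≈ 7.0625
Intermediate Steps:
c(k) = -6 (c(k) = -6*k/k = -6*1 = -6)
-47502/(-44709) - c(157) = -47502/(-44709) - 1*(-6) = -47502*(-1/44709) + 6 = 2262/2129 + 6 = 15036/2129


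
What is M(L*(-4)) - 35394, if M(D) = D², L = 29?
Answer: -21938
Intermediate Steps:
M(L*(-4)) - 35394 = (29*(-4))² - 35394 = (-116)² - 35394 = 13456 - 35394 = -21938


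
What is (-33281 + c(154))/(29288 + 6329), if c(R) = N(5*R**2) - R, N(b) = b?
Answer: 85145/35617 ≈ 2.3906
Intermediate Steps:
c(R) = -R + 5*R**2 (c(R) = 5*R**2 - R = -R + 5*R**2)
(-33281 + c(154))/(29288 + 6329) = (-33281 + 154*(-1 + 5*154))/(29288 + 6329) = (-33281 + 154*(-1 + 770))/35617 = (-33281 + 154*769)*(1/35617) = (-33281 + 118426)*(1/35617) = 85145*(1/35617) = 85145/35617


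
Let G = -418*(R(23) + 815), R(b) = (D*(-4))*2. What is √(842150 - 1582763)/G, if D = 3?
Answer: -I*√740613/330638 ≈ -0.0026028*I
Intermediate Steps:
R(b) = -24 (R(b) = (3*(-4))*2 = -12*2 = -24)
G = -330638 (G = -418*(-24 + 815) = -418*791 = -330638)
√(842150 - 1582763)/G = √(842150 - 1582763)/(-330638) = √(-740613)*(-1/330638) = (I*√740613)*(-1/330638) = -I*√740613/330638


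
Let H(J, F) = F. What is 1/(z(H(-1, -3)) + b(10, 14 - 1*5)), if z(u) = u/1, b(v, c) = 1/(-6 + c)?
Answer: -3/8 ≈ -0.37500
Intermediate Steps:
z(u) = u (z(u) = u*1 = u)
1/(z(H(-1, -3)) + b(10, 14 - 1*5)) = 1/(-3 + 1/(-6 + (14 - 1*5))) = 1/(-3 + 1/(-6 + (14 - 5))) = 1/(-3 + 1/(-6 + 9)) = 1/(-3 + 1/3) = 1/(-3 + ⅓) = 1/(-8/3) = -3/8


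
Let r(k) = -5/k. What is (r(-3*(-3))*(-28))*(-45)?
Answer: -700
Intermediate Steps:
(r(-3*(-3))*(-28))*(-45) = (-5/((-3*(-3)))*(-28))*(-45) = (-5/9*(-28))*(-45) = (-5*⅑*(-28))*(-45) = -5/9*(-28)*(-45) = (140/9)*(-45) = -700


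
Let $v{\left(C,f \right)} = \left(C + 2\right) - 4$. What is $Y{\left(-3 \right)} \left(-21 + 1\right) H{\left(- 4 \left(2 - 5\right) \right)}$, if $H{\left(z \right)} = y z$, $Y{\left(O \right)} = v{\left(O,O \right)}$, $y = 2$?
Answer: $2400$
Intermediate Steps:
$v{\left(C,f \right)} = -2 + C$ ($v{\left(C,f \right)} = \left(2 + C\right) - 4 = -2 + C$)
$Y{\left(O \right)} = -2 + O$
$H{\left(z \right)} = 2 z$
$Y{\left(-3 \right)} \left(-21 + 1\right) H{\left(- 4 \left(2 - 5\right) \right)} = \left(-2 - 3\right) \left(-21 + 1\right) 2 \left(- 4 \left(2 - 5\right)\right) = \left(-5\right) \left(-20\right) 2 \left(\left(-4\right) \left(-3\right)\right) = 100 \cdot 2 \cdot 12 = 100 \cdot 24 = 2400$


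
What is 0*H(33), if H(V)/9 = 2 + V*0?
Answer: 0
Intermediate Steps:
H(V) = 18 (H(V) = 9*(2 + V*0) = 9*(2 + 0) = 9*2 = 18)
0*H(33) = 0*18 = 0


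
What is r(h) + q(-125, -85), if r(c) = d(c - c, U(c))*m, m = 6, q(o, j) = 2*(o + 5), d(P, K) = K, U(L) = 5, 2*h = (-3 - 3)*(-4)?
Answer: -210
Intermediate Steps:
h = 12 (h = ((-3 - 3)*(-4))/2 = (-6*(-4))/2 = (1/2)*24 = 12)
q(o, j) = 10 + 2*o (q(o, j) = 2*(5 + o) = 10 + 2*o)
r(c) = 30 (r(c) = 5*6 = 30)
r(h) + q(-125, -85) = 30 + (10 + 2*(-125)) = 30 + (10 - 250) = 30 - 240 = -210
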